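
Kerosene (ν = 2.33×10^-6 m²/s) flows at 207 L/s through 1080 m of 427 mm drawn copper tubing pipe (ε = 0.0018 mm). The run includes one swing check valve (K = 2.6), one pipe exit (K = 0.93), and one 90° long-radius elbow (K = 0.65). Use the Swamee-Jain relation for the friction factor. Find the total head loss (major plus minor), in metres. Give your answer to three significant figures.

H_L ≈ 4.42 m

V = 4Q/(πD²) = 1.446 m/s; V²/2g = 0.1065 m
Re = 2.65×10^5, ε/D = 4.22×10^-6 → f = 0.01476 (Swamee-Jain)
Major: h_f = f(L/D)·V²/2g = 0.01476·2529·0.1065 = 3.976 m
Minor: ΣK = 4.18; h_m = ΣK·V²/2g = 0.4452 m
Total H_L = 3.976 + 0.4452 = 4.421 m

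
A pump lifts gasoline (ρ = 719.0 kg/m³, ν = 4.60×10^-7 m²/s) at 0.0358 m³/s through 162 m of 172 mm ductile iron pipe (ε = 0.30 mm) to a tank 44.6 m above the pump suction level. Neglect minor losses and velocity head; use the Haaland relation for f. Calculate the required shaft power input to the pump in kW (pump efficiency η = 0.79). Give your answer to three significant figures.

P_shaft ≈ 15.1 kW

V = 4Q/(πD²) = 1.541 m/s; Re = 5.76×10^5; ε/D = 0.00174; f = 0.02294
h_f = f(L/D)V²/2g = 2.615 m
Total head H = z + h_f = 44.6 + 2.615 = 47.21 m
P_hyd = ρgQH = 719.0·9.81·0.0358·47.21 = 11.92 kW
P_shaft = P_hyd/η = 11.92/0.79 = 15.09 kW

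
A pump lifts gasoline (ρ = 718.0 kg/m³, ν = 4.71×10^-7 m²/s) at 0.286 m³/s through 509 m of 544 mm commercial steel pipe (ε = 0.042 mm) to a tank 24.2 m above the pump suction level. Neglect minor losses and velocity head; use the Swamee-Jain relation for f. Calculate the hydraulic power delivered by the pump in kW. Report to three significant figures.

P_hyd ≈ 50.6 kW

V = 4Q/(πD²) = 1.230 m/s; Re = 1.42×10^6; ε/D = 7.72×10^-5; f = 0.01276
h_f = f(L/D)V²/2g = 0.9216 m
Total head H = z + h_f = 24.2 + 0.9216 = 25.12 m
P_hyd = ρgQH = 718.0·9.81·0.286·25.12 = 50.61 kW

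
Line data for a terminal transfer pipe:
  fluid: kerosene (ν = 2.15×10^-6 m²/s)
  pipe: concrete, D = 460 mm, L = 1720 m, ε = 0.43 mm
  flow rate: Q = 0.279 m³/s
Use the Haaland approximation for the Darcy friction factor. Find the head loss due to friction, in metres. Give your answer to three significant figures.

V = 4Q/(πD²) = 4·0.279/(π·0.460²) = 1.679 m/s
Re = VD/ν = 1.679·0.460/2.15×10^-6 = 3.59×10^5 → turbulent
ε/D = 0.43/460 = 9.35×10^-4
Haaland: f = 0.02011
h_f = f(L/D)V²/(2g) = 0.02011·(1720/0.460)·1.679²/(2·9.81) = 10.80 m

h_f ≈ 10.8 m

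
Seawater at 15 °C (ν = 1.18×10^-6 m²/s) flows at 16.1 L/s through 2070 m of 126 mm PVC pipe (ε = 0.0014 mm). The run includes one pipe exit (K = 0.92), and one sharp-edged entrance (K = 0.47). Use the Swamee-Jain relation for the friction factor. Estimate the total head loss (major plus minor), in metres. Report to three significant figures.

V = 4Q/(πD²) = 1.291 m/s; V²/2g = 0.08497 m
Re = 1.38×10^5, ε/D = 1.11×10^-5 → f = 0.01680 (Swamee-Jain)
Major: h_f = f(L/D)·V²/2g = 0.01680·16429·0.08497 = 23.46 m
Minor: ΣK = 1.39; h_m = ΣK·V²/2g = 0.1181 m
Total H_L = 23.46 + 0.1181 = 23.58 m

H_L ≈ 23.6 m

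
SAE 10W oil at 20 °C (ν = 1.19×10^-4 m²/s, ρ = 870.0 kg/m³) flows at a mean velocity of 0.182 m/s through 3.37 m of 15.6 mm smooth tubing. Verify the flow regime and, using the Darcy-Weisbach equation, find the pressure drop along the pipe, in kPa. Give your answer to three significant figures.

Re = VD/ν = 0.182·0.01560/1.19×10^-4 = 23.9 → laminar (Re < 2300)
f = 64/Re = 2.682
h_f = f(L/D)V²/(2g) = 2.682·(3.37/0.01560)·0.182²/(2·9.81) = 0.9783 m
Δp = ρg·h_f = 870.0·9.81·0.9783 = 8.350 kPa

Δp ≈ 8.35 kPa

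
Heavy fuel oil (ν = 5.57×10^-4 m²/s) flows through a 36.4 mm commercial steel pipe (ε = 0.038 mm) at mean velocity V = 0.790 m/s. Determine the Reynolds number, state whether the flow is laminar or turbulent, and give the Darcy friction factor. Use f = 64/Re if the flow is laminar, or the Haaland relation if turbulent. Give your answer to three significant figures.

Re = VD/ν = 0.7900·0.0364/5.57×10^-4 = 51.6
Re < 2300 → laminar → f = 64/Re = 1.240

Re ≈ 51.6; laminar; f = 64/Re ≈ 1.24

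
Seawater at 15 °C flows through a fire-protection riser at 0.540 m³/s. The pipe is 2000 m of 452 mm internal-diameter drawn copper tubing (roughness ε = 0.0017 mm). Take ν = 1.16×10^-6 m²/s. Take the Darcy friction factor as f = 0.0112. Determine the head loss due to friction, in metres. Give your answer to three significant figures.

V = 4Q/(πD²) = 4·0.540/(π·0.452²) = 3.365 m/s
h_f = f(L/D)V²/(2g) = 0.01120·(2000/0.452)·3.365²/(2·9.81) = 28.61 m

h_f ≈ 28.6 m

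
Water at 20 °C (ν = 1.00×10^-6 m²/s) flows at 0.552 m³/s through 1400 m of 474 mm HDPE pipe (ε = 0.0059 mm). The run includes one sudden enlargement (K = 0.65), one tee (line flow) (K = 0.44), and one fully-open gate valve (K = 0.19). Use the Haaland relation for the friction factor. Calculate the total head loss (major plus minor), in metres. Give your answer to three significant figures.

H_L ≈ 17.1 m

V = 4Q/(πD²) = 3.128 m/s; V²/2g = 0.4988 m
Re = 1.48×10^6, ε/D = 1.24×10^-5 → f = 0.01116 (Haaland)
Major: h_f = f(L/D)·V²/2g = 0.01116·2954·0.4988 = 16.43 m
Minor: ΣK = 1.28; h_m = ΣK·V²/2g = 0.6384 m
Total H_L = 16.43 + 0.6384 = 17.07 m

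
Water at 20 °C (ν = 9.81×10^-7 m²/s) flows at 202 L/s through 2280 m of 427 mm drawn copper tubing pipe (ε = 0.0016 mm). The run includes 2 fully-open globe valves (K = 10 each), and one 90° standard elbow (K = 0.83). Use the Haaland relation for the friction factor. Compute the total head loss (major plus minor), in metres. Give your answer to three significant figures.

V = 4Q/(πD²) = 1.411 m/s; V²/2g = 0.1014 m
Re = 6.14×10^5, ε/D = 3.75×10^-6 → f = 0.01264 (Haaland)
Major: h_f = f(L/D)·V²/2g = 0.01264·5340·0.1014 = 6.847 m
Minor: ΣK = 20.8; h_m = ΣK·V²/2g = 2.113 m
Total H_L = 6.847 + 2.113 = 8.959 m

H_L ≈ 8.96 m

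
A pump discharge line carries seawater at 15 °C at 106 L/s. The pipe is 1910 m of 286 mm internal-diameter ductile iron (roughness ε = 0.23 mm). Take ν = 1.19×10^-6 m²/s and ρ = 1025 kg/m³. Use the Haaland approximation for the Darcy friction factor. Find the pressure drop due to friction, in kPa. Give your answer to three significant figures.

Δp ≈ 181 kPa

V = 4Q/(πD²) = 4·0.106/(π·0.286²) = 1.650 m/s
Re = VD/ν = 1.650·0.286/1.19×10^-6 = 3.97×10^5 → turbulent
ε/D = 0.23/286 = 8.04×10^-4
Haaland: f = 0.01943
h_f = f(L/D)V²/(2g) = 0.01943·(1910/0.286)·1.650²/(2·9.81) = 18.00 m
Δp = ρg·h_f = 1025·9.81·18.00 = 181.0 kPa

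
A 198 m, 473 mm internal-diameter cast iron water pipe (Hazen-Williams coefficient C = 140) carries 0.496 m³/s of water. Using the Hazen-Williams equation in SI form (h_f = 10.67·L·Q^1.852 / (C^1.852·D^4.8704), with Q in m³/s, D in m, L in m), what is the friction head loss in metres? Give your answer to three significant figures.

h_f ≈ 2.34 m

h_f = 10.67·198·0.496^1.852 / (140^1.852·0.473^4.8704) = 2.343 m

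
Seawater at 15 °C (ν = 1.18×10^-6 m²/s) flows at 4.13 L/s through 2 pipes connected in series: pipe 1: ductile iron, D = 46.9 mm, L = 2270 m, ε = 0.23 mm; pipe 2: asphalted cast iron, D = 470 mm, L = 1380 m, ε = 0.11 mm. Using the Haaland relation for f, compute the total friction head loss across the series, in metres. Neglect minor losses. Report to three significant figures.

Pipe 1: V = 2.391 m/s, Re = 9.50×10^4, ε/D = 0.00490, f = 0.03116, h_1 = f(L/D)V²/2g = 439.3 m
Pipe 2: V = 0.02380 m/s, Re = 9480, ε/D = 2.34×10^-4, f = 0.03160, h_2 = f(L/D)V²/2g = 0.002680 m
Series → Q common, losses add: H = Σh = 439.3 m

H ≈ 439 m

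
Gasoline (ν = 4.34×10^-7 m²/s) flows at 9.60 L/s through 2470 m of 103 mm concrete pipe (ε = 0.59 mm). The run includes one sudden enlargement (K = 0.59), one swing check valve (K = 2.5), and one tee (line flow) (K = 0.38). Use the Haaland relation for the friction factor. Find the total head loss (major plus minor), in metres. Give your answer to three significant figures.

H_L ≈ 52.2 m

V = 4Q/(πD²) = 1.152 m/s; V²/2g = 0.06766 m
Re = 2.73×10^5, ε/D = 0.00573 → f = 0.03201 (Haaland)
Major: h_f = f(L/D)·V²/2g = 0.03201·23981·0.06766 = 51.94 m
Minor: ΣK = 3.47; h_m = ΣK·V²/2g = 0.2348 m
Total H_L = 51.94 + 0.2348 = 52.17 m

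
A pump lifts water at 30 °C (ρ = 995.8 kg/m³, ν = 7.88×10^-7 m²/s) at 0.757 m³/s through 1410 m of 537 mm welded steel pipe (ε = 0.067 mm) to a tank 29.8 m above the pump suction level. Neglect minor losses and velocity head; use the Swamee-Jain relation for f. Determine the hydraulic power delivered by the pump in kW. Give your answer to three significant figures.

P_hyd ≈ 366 kW

V = 4Q/(πD²) = 3.342 m/s; Re = 2.28×10^6; ε/D = 1.25×10^-4; f = 0.01321
h_f = f(L/D)V²/2g = 19.75 m
Total head H = z + h_f = 29.8 + 19.75 = 49.55 m
P_hyd = ρgQH = 995.8·9.81·0.757·49.55 = 366.4 kW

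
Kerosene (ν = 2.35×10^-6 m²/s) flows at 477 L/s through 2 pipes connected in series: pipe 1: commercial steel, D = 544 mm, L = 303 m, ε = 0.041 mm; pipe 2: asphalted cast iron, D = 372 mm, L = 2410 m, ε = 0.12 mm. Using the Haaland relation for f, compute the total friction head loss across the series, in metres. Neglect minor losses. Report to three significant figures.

H ≈ 104 m

Pipe 1: V = 2.052 m/s, Re = 4.75×10^5, ε/D = 7.54×10^-5, f = 0.01407, h_1 = f(L/D)V²/2g = 1.682 m
Pipe 2: V = 4.389 m/s, Re = 6.95×10^5, ε/D = 3.23×10^-4, f = 0.01604, h_2 = f(L/D)V²/2g = 102.0 m
Series → Q common, losses add: H = Σh = 103.7 m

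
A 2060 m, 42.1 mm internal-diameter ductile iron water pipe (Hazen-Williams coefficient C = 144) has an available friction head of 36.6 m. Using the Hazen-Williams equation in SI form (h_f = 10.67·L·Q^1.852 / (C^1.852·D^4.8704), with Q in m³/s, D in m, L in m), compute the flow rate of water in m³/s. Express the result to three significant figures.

Rearranging: Q = [h_f·C^1.852·D^4.8704 / (10.67·L)]^(1/1.852)
Q = [36.6·144^1.852·0.0421^4.8704 / (10.67·2060)]^0.540 = 0.001097 m³/s

Q ≈ 0.00110 m³/s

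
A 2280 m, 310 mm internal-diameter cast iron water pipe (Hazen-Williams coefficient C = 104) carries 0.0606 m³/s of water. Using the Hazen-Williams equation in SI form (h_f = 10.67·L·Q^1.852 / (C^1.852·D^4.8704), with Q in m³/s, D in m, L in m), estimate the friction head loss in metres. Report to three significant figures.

h_f = 10.67·2280·0.0606^1.852 / (104^1.852·0.310^4.8704) = 7.464 m

h_f ≈ 7.46 m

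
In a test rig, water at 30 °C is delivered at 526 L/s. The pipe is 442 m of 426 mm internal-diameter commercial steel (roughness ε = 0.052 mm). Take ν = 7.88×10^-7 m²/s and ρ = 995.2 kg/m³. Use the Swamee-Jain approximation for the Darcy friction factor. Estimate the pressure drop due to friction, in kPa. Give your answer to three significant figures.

V = 4Q/(πD²) = 4·0.526/(π·0.426²) = 3.690 m/s
Re = VD/ν = 3.690·0.426/7.88×10^-7 = 2.00×10^6 → turbulent
ε/D = 0.052/426 = 1.22×10^-4
Swamee-Jain: f = 0.01325
h_f = f(L/D)V²/(2g) = 0.01325·(442/0.426)·3.690²/(2·9.81) = 9.541 m
Δp = ρg·h_f = 995.2·9.81·9.541 = 93.14 kPa

Δp ≈ 93.1 kPa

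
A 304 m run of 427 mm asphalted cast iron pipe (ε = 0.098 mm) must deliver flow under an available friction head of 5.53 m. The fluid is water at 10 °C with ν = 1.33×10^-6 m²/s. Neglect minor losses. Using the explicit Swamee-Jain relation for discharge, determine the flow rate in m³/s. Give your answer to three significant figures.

Q ≈ 0.457 m³/s

Swamee-Jain (Type II): Q = -0.965·√(gD⁵h_f/L)·ln[ε/(3.7D) + √(3.17ν²L/(gD³h_f))]
√(gD⁵h_f/L) = √(9.81·0.427⁵·5.53/304) = 0.05033
ε/(3.7D) = 6.20×10^-5; √(3.17ν²L/(gD³h_f)) = 2.01×10^-5
Q = -0.965·0.05033·ln(8.212×10^-5) = 0.4569 m³/s
Check: V = 3.19 m/s, Re = 1.02×10^6, f = 0.01506, h_f = 5.56 m ≈ 5.53 m ✓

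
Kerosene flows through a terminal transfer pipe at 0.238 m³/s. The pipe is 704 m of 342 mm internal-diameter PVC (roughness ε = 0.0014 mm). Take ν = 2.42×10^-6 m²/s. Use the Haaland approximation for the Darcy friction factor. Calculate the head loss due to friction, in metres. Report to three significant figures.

h_f ≈ 9.76 m

V = 4Q/(πD²) = 4·0.238/(π·0.342²) = 2.591 m/s
Re = VD/ν = 2.591·0.342/2.42×10^-6 = 3.66×10^5 → turbulent
ε/D = 0.0014/342 = 4.09×10^-6
Haaland: f = 0.01386
h_f = f(L/D)V²/(2g) = 0.01386·(704/0.342)·2.591²/(2·9.81) = 9.760 m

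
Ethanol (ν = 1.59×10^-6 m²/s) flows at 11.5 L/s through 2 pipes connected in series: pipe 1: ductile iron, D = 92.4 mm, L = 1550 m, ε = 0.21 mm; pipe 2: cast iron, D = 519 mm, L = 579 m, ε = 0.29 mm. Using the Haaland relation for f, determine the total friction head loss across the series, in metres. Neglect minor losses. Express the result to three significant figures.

H ≈ 64.6 m

Pipe 1: V = 1.715 m/s, Re = 9.97×10^4, ε/D = 0.00227, f = 0.02568, h_1 = f(L/D)V²/2g = 64.59 m
Pipe 2: V = 0.05436 m/s, Re = 1.77×10^4, ε/D = 5.59×10^-4, f = 0.02750, h_2 = f(L/D)V²/2g = 0.004620 m
Series → Q common, losses add: H = Σh = 64.59 m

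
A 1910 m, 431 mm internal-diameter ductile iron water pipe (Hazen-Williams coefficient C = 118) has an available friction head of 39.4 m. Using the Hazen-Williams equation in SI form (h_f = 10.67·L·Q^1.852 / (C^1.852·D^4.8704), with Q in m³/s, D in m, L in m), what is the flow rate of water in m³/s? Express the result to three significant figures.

Q ≈ 0.442 m³/s

Rearranging: Q = [h_f·C^1.852·D^4.8704 / (10.67·L)]^(1/1.852)
Q = [39.4·118^1.852·0.431^4.8704 / (10.67·1910)]^0.540 = 0.4419 m³/s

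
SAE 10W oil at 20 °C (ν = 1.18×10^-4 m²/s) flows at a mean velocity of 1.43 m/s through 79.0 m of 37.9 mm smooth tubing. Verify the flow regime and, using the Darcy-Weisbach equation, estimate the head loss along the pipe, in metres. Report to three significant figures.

h_f ≈ 30.3 m

Re = VD/ν = 1.43·0.03790/1.18×10^-4 = 459 → laminar (Re < 2300)
f = 64/Re = 0.1393
h_f = f(L/D)V²/(2g) = 0.1393·(79.0/0.03790)·1.43²/(2·9.81) = 30.27 m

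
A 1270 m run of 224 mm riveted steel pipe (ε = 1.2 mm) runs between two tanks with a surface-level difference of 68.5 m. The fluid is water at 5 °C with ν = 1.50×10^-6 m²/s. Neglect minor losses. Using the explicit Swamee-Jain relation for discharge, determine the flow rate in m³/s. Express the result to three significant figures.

Swamee-Jain (Type II): Q = -0.965·√(gD⁵h_f/L)·ln[ε/(3.7D) + √(3.17ν²L/(gD³h_f))]
√(gD⁵h_f/L) = √(9.81·0.224⁵·68.5/1270) = 0.01727
ε/(3.7D) = 0.00145; √(3.17ν²L/(gD³h_f)) = 3.46×10^-5
Q = -0.965·0.01727·ln(0.001483) = 0.1086 m³/s
Check: V = 2.76 m/s, Re = 4.11×10^5, f = 0.03134, h_f = 68.8 m ≈ 68.5 m ✓

Q ≈ 0.109 m³/s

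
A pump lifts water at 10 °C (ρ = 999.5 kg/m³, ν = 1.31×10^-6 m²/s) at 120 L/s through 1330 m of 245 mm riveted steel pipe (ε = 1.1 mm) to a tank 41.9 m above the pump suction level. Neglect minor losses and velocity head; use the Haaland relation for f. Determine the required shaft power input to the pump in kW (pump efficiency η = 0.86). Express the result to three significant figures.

P_shaft ≈ 130 kW

V = 4Q/(πD²) = 2.545 m/s; Re = 4.76×10^5; ε/D = 0.00449; f = 0.02966
h_f = f(L/D)V²/2g = 53.17 m
Total head H = z + h_f = 41.9 + 53.17 = 95.07 m
P_hyd = ρgQH = 999.5·9.81·0.120·95.07 = 111.9 kW
P_shaft = P_hyd/η = 111.9/0.86 = 130.1 kW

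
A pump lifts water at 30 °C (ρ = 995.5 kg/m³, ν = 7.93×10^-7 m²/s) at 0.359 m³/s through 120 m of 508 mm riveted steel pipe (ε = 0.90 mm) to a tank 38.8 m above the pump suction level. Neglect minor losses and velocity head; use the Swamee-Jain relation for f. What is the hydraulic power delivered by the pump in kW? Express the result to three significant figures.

V = 4Q/(πD²) = 1.771 m/s; Re = 1.13×10^6; ε/D = 0.00177; f = 0.02293
h_f = f(L/D)V²/2g = 0.8662 m
Total head H = z + h_f = 38.8 + 0.8662 = 39.67 m
P_hyd = ρgQH = 995.5·9.81·0.359·39.67 = 139.1 kW

P_hyd ≈ 139 kW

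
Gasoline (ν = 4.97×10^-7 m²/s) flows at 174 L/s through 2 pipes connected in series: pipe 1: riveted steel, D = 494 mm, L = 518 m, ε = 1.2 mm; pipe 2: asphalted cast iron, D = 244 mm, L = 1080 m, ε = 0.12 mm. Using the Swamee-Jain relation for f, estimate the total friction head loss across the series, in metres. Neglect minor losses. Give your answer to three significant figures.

H ≈ 54.2 m

Pipe 1: V = 0.9078 m/s, Re = 9.02×10^5, ε/D = 0.00243, f = 0.02493, h_1 = f(L/D)V²/2g = 1.098 m
Pipe 2: V = 3.721 m/s, Re = 1.83×10^6, ε/D = 4.92×10^-4, f = 0.01700, h_2 = f(L/D)V²/2g = 53.10 m
Series → Q common, losses add: H = Σh = 54.20 m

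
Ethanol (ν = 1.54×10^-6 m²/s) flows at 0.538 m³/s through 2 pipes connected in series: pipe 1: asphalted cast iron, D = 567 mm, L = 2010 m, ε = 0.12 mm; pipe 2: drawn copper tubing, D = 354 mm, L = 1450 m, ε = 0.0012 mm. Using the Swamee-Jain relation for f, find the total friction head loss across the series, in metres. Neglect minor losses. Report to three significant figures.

H ≈ 82.7 m

Pipe 1: V = 2.131 m/s, Re = 7.84×10^5, ε/D = 2.12×10^-4, f = 0.01511, h_1 = f(L/D)V²/2g = 12.40 m
Pipe 2: V = 5.466 m/s, Re = 1.26×10^6, ε/D = 3.39×10^-6, f = 0.01127, h_2 = f(L/D)V²/2g = 70.31 m
Series → Q common, losses add: H = Σh = 82.71 m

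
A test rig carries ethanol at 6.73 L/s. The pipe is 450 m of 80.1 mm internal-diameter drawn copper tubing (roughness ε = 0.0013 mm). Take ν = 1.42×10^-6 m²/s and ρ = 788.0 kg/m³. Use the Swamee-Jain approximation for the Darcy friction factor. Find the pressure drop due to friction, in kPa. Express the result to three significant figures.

Δp ≈ 75.2 kPa

V = 4Q/(πD²) = 4·0.00673/(π·0.0801²) = 1.336 m/s
Re = VD/ν = 1.336·0.0801/1.42×10^-6 = 7.53×10^4 → turbulent
ε/D = 0.0013/80.1 = 1.62×10^-5
Swamee-Jain: f = 0.01905
h_f = f(L/D)V²/(2g) = 0.01905·(450/0.0801)·1.336²/(2·9.81) = 9.731 m
Δp = ρg·h_f = 788.0·9.81·9.731 = 75.22 kPa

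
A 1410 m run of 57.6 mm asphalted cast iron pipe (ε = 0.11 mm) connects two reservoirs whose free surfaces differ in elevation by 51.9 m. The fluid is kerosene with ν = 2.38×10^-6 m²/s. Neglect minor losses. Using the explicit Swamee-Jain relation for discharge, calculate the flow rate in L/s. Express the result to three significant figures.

Q ≈ 3.18 L/s

Swamee-Jain (Type II): Q = -0.965·√(gD⁵h_f/L)·ln[ε/(3.7D) + √(3.17ν²L/(gD³h_f))]
√(gD⁵h_f/L) = √(9.81·0.0576⁵·51.9/1410) = 4.785×10^-4
ε/(3.7D) = 5.16×10^-4; √(3.17ν²L/(gD³h_f)) = 5.10×10^-4
Q = -0.965·4.785×10^-4·ln(0.001026) = 0.003178 m³/s
Check: V = 1.22 m/s, Re = 2.95×10^4, f = 0.02826, h_f = 52.4 m ≈ 51.9 m ✓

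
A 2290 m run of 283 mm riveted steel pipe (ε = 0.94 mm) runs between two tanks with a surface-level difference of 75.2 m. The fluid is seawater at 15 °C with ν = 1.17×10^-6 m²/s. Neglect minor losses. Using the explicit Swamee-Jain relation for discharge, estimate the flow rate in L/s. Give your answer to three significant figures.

Swamee-Jain (Type II): Q = -0.965·√(gD⁵h_f/L)·ln[ε/(3.7D) + √(3.17ν²L/(gD³h_f))]
√(gD⁵h_f/L) = √(9.81·0.283⁵·75.2/2290) = 0.02418
ε/(3.7D) = 8.98×10^-4; √(3.17ν²L/(gD³h_f)) = 2.44×10^-5
Q = -0.965·0.02418·ln(9.221×10^-4) = 0.1631 m³/s
Check: V = 2.59 m/s, Re = 6.27×10^5, f = 0.02722, h_f = 75.5 m ≈ 75.2 m ✓

Q ≈ 163 L/s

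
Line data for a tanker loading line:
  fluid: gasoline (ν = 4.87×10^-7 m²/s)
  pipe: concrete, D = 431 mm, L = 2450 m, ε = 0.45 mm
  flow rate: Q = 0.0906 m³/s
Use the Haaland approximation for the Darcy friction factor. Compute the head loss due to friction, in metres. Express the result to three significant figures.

V = 4Q/(πD²) = 4·0.0906/(π·0.431²) = 0.6210 m/s
Re = VD/ν = 0.6210·0.431/4.87×10^-7 = 5.50×10^5 → turbulent
ε/D = 0.45/431 = 0.00104
Haaland: f = 0.02035
h_f = f(L/D)V²/(2g) = 0.02035·(2450/0.431)·0.6210²/(2·9.81) = 2.273 m

h_f ≈ 2.27 m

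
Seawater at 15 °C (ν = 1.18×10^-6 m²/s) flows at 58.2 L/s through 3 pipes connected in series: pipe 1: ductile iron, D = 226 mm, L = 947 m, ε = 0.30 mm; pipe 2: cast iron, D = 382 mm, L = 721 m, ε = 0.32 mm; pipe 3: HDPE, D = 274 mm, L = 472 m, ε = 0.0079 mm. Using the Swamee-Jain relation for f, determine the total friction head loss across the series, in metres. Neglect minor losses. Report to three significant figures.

H ≈ 11.8 m

Pipe 1: V = 1.451 m/s, Re = 2.78×10^5, ε/D = 0.00133, f = 0.02207, h_1 = f(L/D)V²/2g = 9.923 m
Pipe 2: V = 0.5078 m/s, Re = 1.64×10^5, ε/D = 8.38×10^-4, f = 0.02082, h_2 = f(L/D)V²/2g = 0.5164 m
Pipe 3: V = 0.9870 m/s, Re = 2.29×10^5, ε/D = 2.88×10^-5, f = 0.01541, h_3 = f(L/D)V²/2g = 1.318 m
Series → Q common, losses add: H = Σh = 11.76 m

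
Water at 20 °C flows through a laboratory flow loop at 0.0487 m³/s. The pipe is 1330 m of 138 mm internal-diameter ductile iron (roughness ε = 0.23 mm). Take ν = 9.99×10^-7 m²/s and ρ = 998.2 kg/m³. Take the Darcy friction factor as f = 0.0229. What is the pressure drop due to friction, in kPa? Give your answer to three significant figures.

V = 4Q/(πD²) = 4·0.0487/(π·0.138²) = 3.256 m/s
h_f = f(L/D)V²/(2g) = 0.02290·(1330/0.138)·3.256²/(2·9.81) = 119.3 m
Δp = ρg·h_f = 998.2·9.81·119.3 = 1168 kPa

Δp ≈ 1170 kPa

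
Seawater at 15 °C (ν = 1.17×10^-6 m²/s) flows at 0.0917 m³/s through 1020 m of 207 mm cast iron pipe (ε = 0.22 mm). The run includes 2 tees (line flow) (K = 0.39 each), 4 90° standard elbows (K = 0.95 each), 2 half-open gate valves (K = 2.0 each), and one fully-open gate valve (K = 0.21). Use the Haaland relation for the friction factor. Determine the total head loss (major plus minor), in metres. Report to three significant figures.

H_L ≈ 41.5 m

V = 4Q/(πD²) = 2.725 m/s; V²/2g = 0.3784 m
Re = 4.82×10^5, ε/D = 0.00106 → f = 0.02049 (Haaland)
Major: h_f = f(L/D)·V²/2g = 0.02049·4928·0.3784 = 38.20 m
Minor: ΣK = 8.79; h_m = ΣK·V²/2g = 3.326 m
Total H_L = 38.20 + 3.326 = 41.53 m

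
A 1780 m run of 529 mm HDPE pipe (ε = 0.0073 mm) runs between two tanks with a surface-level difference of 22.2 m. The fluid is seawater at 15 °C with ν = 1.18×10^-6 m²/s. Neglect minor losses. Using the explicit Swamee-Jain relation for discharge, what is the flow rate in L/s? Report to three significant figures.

Swamee-Jain (Type II): Q = -0.965·√(gD⁵h_f/L)·ln[ε/(3.7D) + √(3.17ν²L/(gD³h_f))]
√(gD⁵h_f/L) = √(9.81·0.529⁵·22.2/1780) = 0.07119
ε/(3.7D) = 3.73×10^-6; √(3.17ν²L/(gD³h_f)) = 1.56×10^-5
Q = -0.965·0.07119·ln(1.934×10^-5) = 0.7456 m³/s
Check: V = 3.39 m/s, Re = 1.52×10^6, f = 0.01126, h_f = 22.2 m ≈ 22.2 m ✓

Q ≈ 746 L/s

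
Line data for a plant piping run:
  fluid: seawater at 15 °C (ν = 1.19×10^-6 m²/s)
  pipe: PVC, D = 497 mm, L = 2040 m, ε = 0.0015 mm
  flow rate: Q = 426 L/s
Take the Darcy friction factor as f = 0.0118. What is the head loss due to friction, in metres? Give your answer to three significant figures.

V = 4Q/(πD²) = 4·0.426/(π·0.497²) = 2.196 m/s
h_f = f(L/D)V²/(2g) = 0.01180·(2040/0.497)·2.196²/(2·9.81) = 11.90 m

h_f ≈ 11.9 m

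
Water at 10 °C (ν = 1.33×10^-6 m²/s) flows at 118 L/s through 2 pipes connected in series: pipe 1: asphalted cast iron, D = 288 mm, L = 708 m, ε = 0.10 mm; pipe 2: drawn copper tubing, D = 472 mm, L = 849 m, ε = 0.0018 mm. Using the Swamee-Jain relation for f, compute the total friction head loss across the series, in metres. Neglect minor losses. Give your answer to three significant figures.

Pipe 1: V = 1.811 m/s, Re = 3.92×10^5, ε/D = 3.47×10^-4, f = 0.01702, h_1 = f(L/D)V²/2g = 6.996 m
Pipe 2: V = 0.6744 m/s, Re = 2.39×10^5, ε/D = 3.81×10^-6, f = 0.01504, h_2 = f(L/D)V²/2g = 0.6272 m
Series → Q common, losses add: H = Σh = 7.623 m

H ≈ 7.62 m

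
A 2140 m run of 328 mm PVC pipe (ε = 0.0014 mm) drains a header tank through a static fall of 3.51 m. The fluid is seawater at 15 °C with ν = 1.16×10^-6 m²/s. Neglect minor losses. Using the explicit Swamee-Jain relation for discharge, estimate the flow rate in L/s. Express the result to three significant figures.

Q ≈ 70.4 L/s

Swamee-Jain (Type II): Q = -0.965·√(gD⁵h_f/L)·ln[ε/(3.7D) + √(3.17ν²L/(gD³h_f))]
√(gD⁵h_f/L) = √(9.81·0.328⁵·3.51/2140) = 0.007816
ε/(3.7D) = 1.15×10^-6; √(3.17ν²L/(gD³h_f)) = 8.67×10^-5
Q = -0.965·0.007816·ln(8.783×10^-5) = 0.07044 m³/s
Check: V = 0.834 m/s, Re = 2.36×10^5, f = 0.01509, h_f = 3.49 m ≈ 3.51 m ✓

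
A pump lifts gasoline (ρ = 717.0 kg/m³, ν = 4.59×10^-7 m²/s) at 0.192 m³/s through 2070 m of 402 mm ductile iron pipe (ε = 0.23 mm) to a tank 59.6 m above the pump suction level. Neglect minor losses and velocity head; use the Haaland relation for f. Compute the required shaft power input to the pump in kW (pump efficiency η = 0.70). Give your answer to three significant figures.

P_shaft ≈ 135 kW

V = 4Q/(πD²) = 1.513 m/s; Re = 1.32×10^6; ε/D = 5.72×10^-4; f = 0.01755
h_f = f(L/D)V²/2g = 10.54 m
Total head H = z + h_f = 59.6 + 10.54 = 70.14 m
P_hyd = ρgQH = 717.0·9.81·0.192·70.14 = 94.73 kW
P_shaft = P_hyd/η = 94.73/0.70 = 135.3 kW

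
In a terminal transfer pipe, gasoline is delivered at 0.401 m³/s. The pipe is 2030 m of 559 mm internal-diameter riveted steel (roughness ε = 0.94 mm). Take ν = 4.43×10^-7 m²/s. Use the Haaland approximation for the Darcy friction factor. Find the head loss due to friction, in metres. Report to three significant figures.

h_f ≈ 11.1 m

V = 4Q/(πD²) = 4·0.401/(π·0.559²) = 1.634 m/s
Re = VD/ν = 1.634·0.559/4.43×10^-7 = 2.06×10^6 → turbulent
ε/D = 0.94/559 = 0.00168
Haaland: f = 0.02251
h_f = f(L/D)V²/(2g) = 0.02251·(2030/0.559)·1.634²/(2·9.81) = 11.12 m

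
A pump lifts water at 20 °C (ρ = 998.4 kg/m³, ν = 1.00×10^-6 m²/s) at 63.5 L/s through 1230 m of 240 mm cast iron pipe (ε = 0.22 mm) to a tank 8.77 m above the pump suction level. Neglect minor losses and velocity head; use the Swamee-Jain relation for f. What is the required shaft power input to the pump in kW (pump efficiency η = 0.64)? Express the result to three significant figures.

V = 4Q/(πD²) = 1.404 m/s; Re = 3.37×10^5; ε/D = 9.17×10^-4; f = 0.02028
h_f = f(L/D)V²/2g = 10.44 m
Total head H = z + h_f = 8.77 + 10.44 = 19.21 m
P_hyd = ρgQH = 998.4·9.81·0.0635·19.21 = 11.95 kW
P_shaft = P_hyd/η = 11.95/0.64 = 18.67 kW

P_shaft ≈ 18.7 kW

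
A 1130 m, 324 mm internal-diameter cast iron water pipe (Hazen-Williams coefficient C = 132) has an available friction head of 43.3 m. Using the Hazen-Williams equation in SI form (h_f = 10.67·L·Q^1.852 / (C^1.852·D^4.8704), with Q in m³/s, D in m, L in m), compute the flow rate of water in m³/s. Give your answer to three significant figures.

Q ≈ 0.326 m³/s

Rearranging: Q = [h_f·C^1.852·D^4.8704 / (10.67·L)]^(1/1.852)
Q = [43.3·132^1.852·0.324^4.8704 / (10.67·1130)]^0.540 = 0.3261 m³/s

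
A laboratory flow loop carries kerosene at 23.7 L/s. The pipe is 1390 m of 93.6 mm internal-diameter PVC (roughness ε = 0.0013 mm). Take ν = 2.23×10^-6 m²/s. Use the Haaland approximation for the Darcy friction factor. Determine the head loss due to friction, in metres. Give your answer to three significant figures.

h_f ≈ 149 m

V = 4Q/(πD²) = 4·0.0237/(π·0.0936²) = 3.444 m/s
Re = VD/ν = 3.444·0.0936/2.23×10^-6 = 1.45×10^5 → turbulent
ε/D = 0.0013/93.6 = 1.39×10^-5
Haaland: f = 0.01659
h_f = f(L/D)V²/(2g) = 0.01659·(1390/0.0936)·3.444²/(2·9.81) = 149.0 m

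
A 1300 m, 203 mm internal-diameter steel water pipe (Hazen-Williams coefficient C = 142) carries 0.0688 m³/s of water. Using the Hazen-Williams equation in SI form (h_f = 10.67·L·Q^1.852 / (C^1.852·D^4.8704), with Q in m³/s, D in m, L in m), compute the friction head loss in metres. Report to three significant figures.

h_f = 10.67·1300·0.0688^1.852 / (142^1.852·0.203^4.8704) = 23.77 m

h_f ≈ 23.8 m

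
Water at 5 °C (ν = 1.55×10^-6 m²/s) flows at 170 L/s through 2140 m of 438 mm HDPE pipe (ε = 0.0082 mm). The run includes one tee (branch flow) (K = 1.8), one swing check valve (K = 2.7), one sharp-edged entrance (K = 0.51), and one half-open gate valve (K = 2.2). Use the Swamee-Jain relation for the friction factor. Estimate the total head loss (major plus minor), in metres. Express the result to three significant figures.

V = 4Q/(πD²) = 1.128 m/s; V²/2g = 0.06488 m
Re = 3.19×10^5, ε/D = 1.87×10^-5 → f = 0.01444 (Swamee-Jain)
Major: h_f = f(L/D)·V²/2g = 0.01444·4886·0.06488 = 4.577 m
Minor: ΣK = 7.21; h_m = ΣK·V²/2g = 0.4678 m
Total H_L = 4.577 + 0.4678 = 5.045 m

H_L ≈ 5.04 m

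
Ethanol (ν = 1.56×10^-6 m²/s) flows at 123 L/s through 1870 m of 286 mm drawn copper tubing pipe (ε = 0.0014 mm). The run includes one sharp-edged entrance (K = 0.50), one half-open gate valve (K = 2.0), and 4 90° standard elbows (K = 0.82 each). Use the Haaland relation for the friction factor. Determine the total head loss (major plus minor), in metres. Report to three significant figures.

V = 4Q/(πD²) = 1.915 m/s; V²/2g = 0.1868 m
Re = 3.51×10^5, ε/D = 4.90×10^-6 → f = 0.01397 (Haaland)
Major: h_f = f(L/D)·V²/2g = 0.01397·6538·0.1868 = 17.07 m
Minor: ΣK = 5.78; h_m = ΣK·V²/2g = 1.080 m
Total H_L = 17.07 + 1.080 = 18.15 m

H_L ≈ 18.1 m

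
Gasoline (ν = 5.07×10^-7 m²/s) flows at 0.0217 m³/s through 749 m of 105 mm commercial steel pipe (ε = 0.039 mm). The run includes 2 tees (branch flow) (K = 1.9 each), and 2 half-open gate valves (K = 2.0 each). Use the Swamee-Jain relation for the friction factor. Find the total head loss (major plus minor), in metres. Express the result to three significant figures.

H_L ≈ 41.0 m

V = 4Q/(πD²) = 2.506 m/s; V²/2g = 0.3201 m
Re = 5.19×10^5, ε/D = 3.71×10^-4 → f = 0.01688 (Swamee-Jain)
Major: h_f = f(L/D)·V²/2g = 0.01688·7133·0.3201 = 38.53 m
Minor: ΣK = 7.80; h_m = ΣK·V²/2g = 2.497 m
Total H_L = 38.53 + 2.497 = 41.03 m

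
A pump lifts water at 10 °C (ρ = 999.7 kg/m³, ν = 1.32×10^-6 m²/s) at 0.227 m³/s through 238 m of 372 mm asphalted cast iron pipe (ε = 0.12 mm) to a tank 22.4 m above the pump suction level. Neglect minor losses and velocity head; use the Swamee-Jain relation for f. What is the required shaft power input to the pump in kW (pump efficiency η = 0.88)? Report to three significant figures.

V = 4Q/(πD²) = 2.089 m/s; Re = 5.89×10^5; ε/D = 3.23×10^-4; f = 0.01638
h_f = f(L/D)V²/2g = 2.330 m
Total head H = z + h_f = 22.4 + 2.330 = 24.73 m
P_hyd = ρgQH = 999.7·9.81·0.227·24.73 = 55.05 kW
P_shaft = P_hyd/η = 55.05/0.88 = 62.56 kW

P_shaft ≈ 62.6 kW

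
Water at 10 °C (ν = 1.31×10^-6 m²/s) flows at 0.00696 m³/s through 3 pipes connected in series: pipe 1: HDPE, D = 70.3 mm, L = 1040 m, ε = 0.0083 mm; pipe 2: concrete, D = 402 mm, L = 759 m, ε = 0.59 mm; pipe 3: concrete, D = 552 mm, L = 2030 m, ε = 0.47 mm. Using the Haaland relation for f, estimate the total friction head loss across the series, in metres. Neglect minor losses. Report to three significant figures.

Pipe 1: V = 1.793 m/s, Re = 9.62×10^4, ε/D = 1.18×10^-4, f = 0.01848, h_1 = f(L/D)V²/2g = 44.81 m
Pipe 2: V = 0.05484 m/s, Re = 1.68×10^4, ε/D = 0.00147, f = 0.02943, h_2 = f(L/D)V²/2g = 0.008516 m
Pipe 3: V = 0.02908 m/s, Re = 1.23×10^4, ε/D = 8.51×10^-4, f = 0.03044, h_3 = f(L/D)V²/2g = 0.004827 m
Series → Q common, losses add: H = Σh = 44.82 m

H ≈ 44.8 m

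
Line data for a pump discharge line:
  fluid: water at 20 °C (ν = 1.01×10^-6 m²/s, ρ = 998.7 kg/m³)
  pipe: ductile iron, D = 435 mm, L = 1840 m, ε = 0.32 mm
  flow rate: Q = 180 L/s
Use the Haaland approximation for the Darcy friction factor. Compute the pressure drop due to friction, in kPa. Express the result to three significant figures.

V = 4Q/(πD²) = 4·0.180/(π·0.435²) = 1.211 m/s
Re = VD/ν = 1.211·0.435/1.01×10^-6 = 5.22×10^5 → turbulent
ε/D = 0.32/435 = 7.36×10^-4
Haaland: f = 0.01890
h_f = f(L/D)V²/(2g) = 0.01890·(1840/0.435)·1.211²/(2·9.81) = 5.979 m
Δp = ρg·h_f = 998.7·9.81·5.979 = 58.58 kPa

Δp ≈ 58.6 kPa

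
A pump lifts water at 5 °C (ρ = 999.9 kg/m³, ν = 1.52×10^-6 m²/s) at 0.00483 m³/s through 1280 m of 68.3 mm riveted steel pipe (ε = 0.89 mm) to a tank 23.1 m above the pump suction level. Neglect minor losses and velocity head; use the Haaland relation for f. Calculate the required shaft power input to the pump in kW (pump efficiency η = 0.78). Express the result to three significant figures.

V = 4Q/(πD²) = 1.318 m/s; Re = 5.92×10^4; ε/D = 0.0130; f = 0.04243
h_f = f(L/D)V²/2g = 70.43 m
Total head H = z + h_f = 23.1 + 70.43 = 93.53 m
P_hyd = ρgQH = 999.9·9.81·0.00483·93.53 = 4.431 kW
P_shaft = P_hyd/η = 4.431/0.78 = 5.681 kW

P_shaft ≈ 5.68 kW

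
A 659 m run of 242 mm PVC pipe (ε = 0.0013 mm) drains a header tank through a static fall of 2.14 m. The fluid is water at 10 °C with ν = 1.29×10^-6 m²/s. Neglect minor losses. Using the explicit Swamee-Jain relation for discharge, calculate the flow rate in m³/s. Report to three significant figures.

Q ≈ 0.0453 m³/s

Swamee-Jain (Type II): Q = -0.965·√(gD⁵h_f/L)·ln[ε/(3.7D) + √(3.17ν²L/(gD³h_f))]
√(gD⁵h_f/L) = √(9.81·0.242⁵·2.14/659) = 0.005142
ε/(3.7D) = 1.45×10^-6; √(3.17ν²L/(gD³h_f)) = 1.08×10^-4
Q = -0.965·0.005142·ln(1.095×10^-4) = 0.04525 m³/s
Check: V = 0.984 m/s, Re = 1.85×10^5, f = 0.01583, h_f = 2.13 m ≈ 2.14 m ✓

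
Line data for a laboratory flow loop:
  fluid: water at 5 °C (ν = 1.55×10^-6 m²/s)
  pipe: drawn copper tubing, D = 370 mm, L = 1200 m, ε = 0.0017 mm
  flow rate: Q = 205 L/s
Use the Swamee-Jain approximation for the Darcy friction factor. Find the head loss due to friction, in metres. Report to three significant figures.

h_f ≈ 8.04 m

V = 4Q/(πD²) = 4·0.205/(π·0.370²) = 1.907 m/s
Re = VD/ν = 1.907·0.370/1.55×10^-6 = 4.55×10^5 → turbulent
ε/D = 0.0017/370 = 4.59×10^-6
Swamee-Jain: f = 0.01338
h_f = f(L/D)V²/(2g) = 0.01338·(1200/0.370)·1.907²/(2·9.81) = 8.042 m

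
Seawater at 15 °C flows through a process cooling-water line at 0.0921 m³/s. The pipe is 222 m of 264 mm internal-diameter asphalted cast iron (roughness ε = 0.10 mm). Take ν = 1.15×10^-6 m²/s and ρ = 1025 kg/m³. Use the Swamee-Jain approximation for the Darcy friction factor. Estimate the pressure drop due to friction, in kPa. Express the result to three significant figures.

V = 4Q/(πD²) = 4·0.0921/(π·0.264²) = 1.683 m/s
Re = VD/ν = 1.683·0.264/1.15×10^-6 = 3.86×10^5 → turbulent
ε/D = 0.10/264 = 3.79×10^-4
Swamee-Jain: f = 0.01725
h_f = f(L/D)V²/(2g) = 0.01725·(222/0.264)·1.683²/(2·9.81) = 2.094 m
Δp = ρg·h_f = 1025·9.81·2.094 = 21.05 kPa

Δp ≈ 21.1 kPa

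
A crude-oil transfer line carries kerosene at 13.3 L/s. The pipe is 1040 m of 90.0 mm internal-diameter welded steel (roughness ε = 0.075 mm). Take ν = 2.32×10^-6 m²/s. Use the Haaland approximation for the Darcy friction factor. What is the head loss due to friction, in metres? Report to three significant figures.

V = 4Q/(πD²) = 4·0.0133/(π·0.0900²) = 2.091 m/s
Re = VD/ν = 2.091·0.0900/2.32×10^-6 = 8.11×10^4 → turbulent
ε/D = 0.075/90.0 = 8.33×10^-4
Haaland: f = 0.02185
h_f = f(L/D)V²/(2g) = 0.02185·(1040/0.0900)·2.091²/(2·9.81) = 56.25 m

h_f ≈ 56.3 m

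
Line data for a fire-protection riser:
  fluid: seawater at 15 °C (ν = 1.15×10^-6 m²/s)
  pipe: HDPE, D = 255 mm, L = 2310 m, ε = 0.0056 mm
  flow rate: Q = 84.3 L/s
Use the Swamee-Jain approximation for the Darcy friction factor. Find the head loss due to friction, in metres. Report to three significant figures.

h_f ≈ 17.8 m

V = 4Q/(πD²) = 4·0.0843/(π·0.255²) = 1.651 m/s
Re = VD/ν = 1.651·0.255/1.15×10^-6 = 3.66×10^5 → turbulent
ε/D = 0.0056/255 = 2.20×10^-5
Swamee-Jain: f = 0.01414
h_f = f(L/D)V²/(2g) = 0.01414·(2310/0.255)·1.651²/(2·9.81) = 17.79 m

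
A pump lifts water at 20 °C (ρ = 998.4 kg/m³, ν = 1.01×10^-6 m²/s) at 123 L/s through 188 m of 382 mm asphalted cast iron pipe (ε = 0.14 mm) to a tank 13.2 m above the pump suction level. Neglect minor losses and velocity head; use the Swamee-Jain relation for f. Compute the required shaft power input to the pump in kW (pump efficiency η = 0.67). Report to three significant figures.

V = 4Q/(πD²) = 1.073 m/s; Re = 4.06×10^5; ε/D = 3.66×10^-4; f = 0.01711
h_f = f(L/D)V²/2g = 0.4943 m
Total head H = z + h_f = 13.2 + 0.4943 = 13.69 m
P_hyd = ρgQH = 998.4·9.81·0.123·13.69 = 16.50 kW
P_shaft = P_hyd/η = 16.50/0.67 = 24.62 kW

P_shaft ≈ 24.6 kW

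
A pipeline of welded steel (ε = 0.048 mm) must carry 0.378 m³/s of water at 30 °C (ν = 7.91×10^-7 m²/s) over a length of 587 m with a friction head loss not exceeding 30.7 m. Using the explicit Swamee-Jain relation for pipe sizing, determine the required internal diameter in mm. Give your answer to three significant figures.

D ≈ 318 mm

Swamee-Jain (Type III): D = 0.66·[ε^1.25·(LQ²/(gh_f))^4.75 + ν·Q^9.4·(L/(gh_f))^5.2]^0.04
LQ²/(gh_f) = 0.2785; L/(gh_f) = 1.949
Term 1 = ε^1.25·(…)^4.75 = 9.21×10^-9; Term 2 = ν·Q^9.4·(…)^5.2 = 2.71×10^-9
D = 0.66·(9.21×10^-9 + 2.71×10^-9)^0.04 = 0.3181 m = 318 mm
Check: V = 4.76 m/s, Re = 1.91×10^6, f = 0.01370, h_f = 29.1 m ≈ 30.7 m ✓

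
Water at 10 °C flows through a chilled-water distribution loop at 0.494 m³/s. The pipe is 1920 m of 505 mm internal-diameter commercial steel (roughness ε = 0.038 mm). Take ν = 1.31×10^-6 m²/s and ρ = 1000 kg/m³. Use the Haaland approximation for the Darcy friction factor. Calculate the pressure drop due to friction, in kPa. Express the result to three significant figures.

V = 4Q/(πD²) = 4·0.494/(π·0.505²) = 2.466 m/s
Re = VD/ν = 2.466·0.505/1.31×10^-6 = 9.51×10^5 → turbulent
ε/D = 0.038/505 = 7.52×10^-5
Haaland: f = 0.01301
h_f = f(L/D)V²/(2g) = 0.01301·(1920/0.505)·2.466²/(2·9.81) = 15.33 m
Δp = ρg·h_f = 1000·9.81·15.33 = 150.4 kPa

Δp ≈ 150 kPa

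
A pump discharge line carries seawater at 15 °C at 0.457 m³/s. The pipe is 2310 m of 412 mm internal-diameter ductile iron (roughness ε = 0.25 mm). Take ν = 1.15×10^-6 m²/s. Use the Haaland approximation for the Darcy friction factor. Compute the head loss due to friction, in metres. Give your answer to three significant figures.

h_f ≈ 59.8 m

V = 4Q/(πD²) = 4·0.457/(π·0.412²) = 3.428 m/s
Re = VD/ν = 3.428·0.412/1.15×10^-6 = 1.23×10^6 → turbulent
ε/D = 0.25/412 = 6.07×10^-4
Haaland: f = 0.01780
h_f = f(L/D)V²/(2g) = 0.01780·(2310/0.412)·3.428²/(2·9.81) = 59.76 m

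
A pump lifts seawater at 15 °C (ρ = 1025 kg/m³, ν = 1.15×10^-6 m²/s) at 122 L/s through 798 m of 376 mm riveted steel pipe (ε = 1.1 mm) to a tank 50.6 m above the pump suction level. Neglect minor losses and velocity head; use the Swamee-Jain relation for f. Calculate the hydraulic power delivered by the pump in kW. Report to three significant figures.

P_hyd ≈ 66.3 kW

V = 4Q/(πD²) = 1.099 m/s; Re = 3.59×10^5; ε/D = 0.00293; f = 0.02650
h_f = f(L/D)V²/2g = 3.460 m
Total head H = z + h_f = 50.6 + 3.460 = 54.06 m
P_hyd = ρgQH = 1025·9.81·0.122·54.06 = 66.32 kW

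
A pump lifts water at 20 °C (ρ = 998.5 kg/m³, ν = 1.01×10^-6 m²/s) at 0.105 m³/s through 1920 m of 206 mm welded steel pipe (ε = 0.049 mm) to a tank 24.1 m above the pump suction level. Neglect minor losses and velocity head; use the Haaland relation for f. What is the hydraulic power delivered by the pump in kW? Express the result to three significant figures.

V = 4Q/(πD²) = 3.150 m/s; Re = 6.43×10^5; ε/D = 2.38×10^-4; f = 0.01537
h_f = f(L/D)V²/2g = 72.44 m
Total head H = z + h_f = 24.1 + 72.44 = 96.54 m
P_hyd = ρgQH = 998.5·9.81·0.105·96.54 = 99.30 kW

P_hyd ≈ 99.3 kW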